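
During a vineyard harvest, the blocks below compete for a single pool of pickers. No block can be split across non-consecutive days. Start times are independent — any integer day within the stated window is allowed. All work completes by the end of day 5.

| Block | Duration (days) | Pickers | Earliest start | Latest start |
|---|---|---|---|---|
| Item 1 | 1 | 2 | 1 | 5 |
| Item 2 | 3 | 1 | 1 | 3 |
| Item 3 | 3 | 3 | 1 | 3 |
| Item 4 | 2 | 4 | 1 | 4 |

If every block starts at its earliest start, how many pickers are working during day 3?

4

At early start, day 3 has: Item 2, Item 3.
Demand: 1 + 3 = 4.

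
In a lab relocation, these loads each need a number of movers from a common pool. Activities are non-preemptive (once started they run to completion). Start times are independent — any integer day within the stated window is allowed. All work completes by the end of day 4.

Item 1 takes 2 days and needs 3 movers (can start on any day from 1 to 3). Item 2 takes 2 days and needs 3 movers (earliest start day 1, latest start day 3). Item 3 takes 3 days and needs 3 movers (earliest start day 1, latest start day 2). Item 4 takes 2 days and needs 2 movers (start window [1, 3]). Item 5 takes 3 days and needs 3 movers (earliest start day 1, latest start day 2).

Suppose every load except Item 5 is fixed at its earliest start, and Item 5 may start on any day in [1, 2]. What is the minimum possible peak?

14

Item 5@1: d1:14  d2:14  d3:6  d4:0 → peak 14
Item 5@2: d1:11  d2:14  d3:6  d4:3 → peak 14
Best is Item 5@1, peak 14.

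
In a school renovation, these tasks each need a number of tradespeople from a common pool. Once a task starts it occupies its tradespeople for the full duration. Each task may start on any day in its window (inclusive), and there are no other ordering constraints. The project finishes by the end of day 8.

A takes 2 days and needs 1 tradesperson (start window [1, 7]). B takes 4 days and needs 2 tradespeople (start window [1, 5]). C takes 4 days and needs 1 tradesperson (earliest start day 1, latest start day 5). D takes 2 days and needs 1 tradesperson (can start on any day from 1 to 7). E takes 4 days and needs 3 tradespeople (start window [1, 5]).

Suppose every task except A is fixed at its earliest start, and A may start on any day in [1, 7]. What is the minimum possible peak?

A@1: d1:8  d2:8  d3:6  d4:6  d5:0  d6:0  d7:0  d8:0 → peak 8
A@2: d1:7  d2:8  d3:7  d4:6  d5:0  d6:0  d7:0  d8:0 → peak 8
A@3: d1:7  d2:7  d3:7  d4:7  d5:0  d6:0  d7:0  d8:0 → peak 7
A@4: d1:7  d2:7  d3:6  d4:7  d5:1  d6:0  d7:0  d8:0 → peak 7
A@5: d1:7  d2:7  d3:6  d4:6  d5:1  d6:1  d7:0  d8:0 → peak 7
A@6: d1:7  d2:7  d3:6  d4:6  d5:0  d6:1  d7:1  d8:0 → peak 7
A@7: d1:7  d2:7  d3:6  d4:6  d5:0  d6:0  d7:1  d8:1 → peak 7
Best is A@3, peak 7.

7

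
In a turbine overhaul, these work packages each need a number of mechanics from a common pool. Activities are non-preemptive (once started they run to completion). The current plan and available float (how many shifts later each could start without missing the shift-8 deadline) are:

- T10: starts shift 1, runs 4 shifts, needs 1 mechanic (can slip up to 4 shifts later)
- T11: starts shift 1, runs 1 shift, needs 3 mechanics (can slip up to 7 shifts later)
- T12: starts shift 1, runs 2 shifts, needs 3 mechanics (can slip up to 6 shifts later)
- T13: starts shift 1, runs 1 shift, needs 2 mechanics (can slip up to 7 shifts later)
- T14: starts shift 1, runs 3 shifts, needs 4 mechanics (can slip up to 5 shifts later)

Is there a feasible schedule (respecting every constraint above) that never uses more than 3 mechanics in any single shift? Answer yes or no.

no

Total mechanic-shifts = 27; over 8 shifts the average is 27/8 > 3, so some shift must exceed 3.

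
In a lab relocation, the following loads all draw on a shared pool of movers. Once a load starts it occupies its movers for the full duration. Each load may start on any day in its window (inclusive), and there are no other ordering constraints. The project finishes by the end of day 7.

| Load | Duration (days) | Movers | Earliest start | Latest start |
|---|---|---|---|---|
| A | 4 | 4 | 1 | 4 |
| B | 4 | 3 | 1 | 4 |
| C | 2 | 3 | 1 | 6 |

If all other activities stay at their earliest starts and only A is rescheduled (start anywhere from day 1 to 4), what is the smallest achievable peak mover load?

7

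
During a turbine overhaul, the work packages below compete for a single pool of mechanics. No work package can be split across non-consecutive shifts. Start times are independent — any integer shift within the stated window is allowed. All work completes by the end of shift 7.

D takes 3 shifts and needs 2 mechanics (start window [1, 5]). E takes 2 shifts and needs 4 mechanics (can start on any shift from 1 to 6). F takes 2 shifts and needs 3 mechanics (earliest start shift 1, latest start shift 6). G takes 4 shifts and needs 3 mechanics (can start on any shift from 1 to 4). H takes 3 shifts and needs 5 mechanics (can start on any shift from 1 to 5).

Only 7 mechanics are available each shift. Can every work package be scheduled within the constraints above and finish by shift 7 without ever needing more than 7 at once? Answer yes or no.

Schedule D@1, E@4, F@6, G@4, H@1: s1:7  s2:7  s3:7  s4:7  s5:7  s6:6  s7:6 — peak 7 ≤ 7.

yes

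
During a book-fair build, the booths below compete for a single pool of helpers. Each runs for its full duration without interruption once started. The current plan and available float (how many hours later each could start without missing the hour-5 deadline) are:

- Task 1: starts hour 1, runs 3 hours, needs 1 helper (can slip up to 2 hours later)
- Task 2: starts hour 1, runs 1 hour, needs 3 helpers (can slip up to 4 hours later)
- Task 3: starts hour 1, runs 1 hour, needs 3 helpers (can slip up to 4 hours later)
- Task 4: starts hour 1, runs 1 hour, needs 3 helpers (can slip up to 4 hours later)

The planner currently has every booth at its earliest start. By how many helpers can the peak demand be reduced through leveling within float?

Early-start peak: h1:10  h2:1  h3:1  h4:0  h5:0 ⇒ 10.
Leveled (Task 1@1, Task 2@1, Task 3@2, Task 4@3): h1:4  h2:4  h3:4  h4:0  h5:0 ⇒ 4.
Reduction 10 − 4 = 6.

6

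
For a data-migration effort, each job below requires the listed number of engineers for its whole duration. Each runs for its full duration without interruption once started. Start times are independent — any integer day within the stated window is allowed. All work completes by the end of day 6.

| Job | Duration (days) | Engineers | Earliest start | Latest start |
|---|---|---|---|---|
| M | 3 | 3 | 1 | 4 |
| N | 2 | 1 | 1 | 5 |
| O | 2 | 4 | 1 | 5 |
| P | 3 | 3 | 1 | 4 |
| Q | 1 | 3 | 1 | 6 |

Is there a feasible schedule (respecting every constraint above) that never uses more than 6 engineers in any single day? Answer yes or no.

yes

Schedule M@1, N@4, O@4, P@1, Q@6: d1:6  d2:6  d3:6  d4:5  d5:5  d6:3 — peak 6 ≤ 6.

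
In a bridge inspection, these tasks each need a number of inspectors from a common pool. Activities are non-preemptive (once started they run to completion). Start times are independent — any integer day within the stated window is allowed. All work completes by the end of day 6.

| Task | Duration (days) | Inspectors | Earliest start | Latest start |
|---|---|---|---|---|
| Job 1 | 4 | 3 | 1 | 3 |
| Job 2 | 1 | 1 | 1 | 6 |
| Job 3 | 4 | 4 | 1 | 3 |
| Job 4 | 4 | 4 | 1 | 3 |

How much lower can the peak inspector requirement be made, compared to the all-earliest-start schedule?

1

Early-start peak: d1:12  d2:11  d3:11  d4:11  d5:0  d6:0 ⇒ 12.
Leveled (Job 1@1, Job 2@1, Job 3@1, Job 4@2): d1:8  d2:11  d3:11  d4:11  d5:4  d6:0 ⇒ 11.
Reduction 12 − 11 = 1.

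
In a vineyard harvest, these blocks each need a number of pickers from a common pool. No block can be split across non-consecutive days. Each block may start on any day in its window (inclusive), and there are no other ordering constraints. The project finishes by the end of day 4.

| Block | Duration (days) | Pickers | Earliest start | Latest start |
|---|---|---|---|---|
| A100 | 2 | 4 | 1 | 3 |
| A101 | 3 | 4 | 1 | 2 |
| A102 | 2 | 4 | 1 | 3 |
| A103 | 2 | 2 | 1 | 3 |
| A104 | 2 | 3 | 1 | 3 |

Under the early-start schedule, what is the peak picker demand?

17

Early-start schedule: A100@1, A101@1, A102@1, A103@1, A104@1.
Load per day: day 1: 17, day 2: 17, day 3: 4, day 4: 0.
Peak is 17.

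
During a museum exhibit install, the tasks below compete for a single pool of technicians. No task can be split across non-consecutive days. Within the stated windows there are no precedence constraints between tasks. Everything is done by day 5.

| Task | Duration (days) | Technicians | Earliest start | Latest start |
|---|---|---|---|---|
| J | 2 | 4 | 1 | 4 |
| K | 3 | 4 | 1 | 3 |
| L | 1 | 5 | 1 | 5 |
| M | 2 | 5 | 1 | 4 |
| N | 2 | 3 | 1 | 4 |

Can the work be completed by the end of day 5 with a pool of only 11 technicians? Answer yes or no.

yes

Schedule J@1, K@1, L@3, M@4, N@4: d1:8  d2:8  d3:9  d4:8  d5:8 — peak 9 ≤ 11.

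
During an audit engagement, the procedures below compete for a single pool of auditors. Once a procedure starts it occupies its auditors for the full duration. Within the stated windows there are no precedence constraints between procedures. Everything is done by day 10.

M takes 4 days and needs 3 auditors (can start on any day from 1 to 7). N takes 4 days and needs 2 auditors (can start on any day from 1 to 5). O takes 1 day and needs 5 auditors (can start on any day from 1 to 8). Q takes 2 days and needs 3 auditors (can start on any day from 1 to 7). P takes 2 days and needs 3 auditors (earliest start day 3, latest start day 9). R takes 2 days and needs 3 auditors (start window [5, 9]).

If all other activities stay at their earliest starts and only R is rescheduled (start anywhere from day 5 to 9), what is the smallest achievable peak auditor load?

R@5: d1:13  d2:8  d3:8  d4:8  d5:3  d6:3  d7:0  d8:0  d9:0  d10:0 → peak 13
R@6: d1:13  d2:8  d3:8  d4:8  d5:0  d6:3  d7:3  d8:0  d9:0  d10:0 → peak 13
R@7: d1:13  d2:8  d3:8  d4:8  d5:0  d6:0  d7:3  d8:3  d9:0  d10:0 → peak 13
R@8: d1:13  d2:8  d3:8  d4:8  d5:0  d6:0  d7:0  d8:3  d9:3  d10:0 → peak 13
R@9: d1:13  d2:8  d3:8  d4:8  d5:0  d6:0  d7:0  d8:0  d9:3  d10:3 → peak 13
Best is R@5, peak 13.

13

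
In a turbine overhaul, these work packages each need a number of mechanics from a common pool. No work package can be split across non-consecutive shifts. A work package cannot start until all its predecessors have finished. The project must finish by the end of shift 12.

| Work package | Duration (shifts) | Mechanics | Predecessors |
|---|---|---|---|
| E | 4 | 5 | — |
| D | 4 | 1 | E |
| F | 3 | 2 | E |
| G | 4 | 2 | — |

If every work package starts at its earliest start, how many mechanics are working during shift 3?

At early start, shift 3 has: E, G.
Demand: 5 + 2 = 7.

7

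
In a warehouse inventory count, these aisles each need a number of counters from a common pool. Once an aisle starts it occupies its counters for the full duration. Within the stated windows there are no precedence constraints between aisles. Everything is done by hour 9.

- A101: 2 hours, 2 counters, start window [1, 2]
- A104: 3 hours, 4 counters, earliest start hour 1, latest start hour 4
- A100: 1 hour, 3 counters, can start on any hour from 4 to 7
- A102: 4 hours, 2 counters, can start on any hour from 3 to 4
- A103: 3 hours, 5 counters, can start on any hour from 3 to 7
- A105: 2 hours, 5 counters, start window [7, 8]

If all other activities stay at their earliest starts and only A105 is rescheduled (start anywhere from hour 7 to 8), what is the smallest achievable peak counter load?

A105@7: h1:6  h2:6  h3:11  h4:10  h5:7  h6:2  h7:5  h8:5  h9:0 → peak 11
A105@8: h1:6  h2:6  h3:11  h4:10  h5:7  h6:2  h7:0  h8:5  h9:5 → peak 11
Best is A105@7, peak 11.

11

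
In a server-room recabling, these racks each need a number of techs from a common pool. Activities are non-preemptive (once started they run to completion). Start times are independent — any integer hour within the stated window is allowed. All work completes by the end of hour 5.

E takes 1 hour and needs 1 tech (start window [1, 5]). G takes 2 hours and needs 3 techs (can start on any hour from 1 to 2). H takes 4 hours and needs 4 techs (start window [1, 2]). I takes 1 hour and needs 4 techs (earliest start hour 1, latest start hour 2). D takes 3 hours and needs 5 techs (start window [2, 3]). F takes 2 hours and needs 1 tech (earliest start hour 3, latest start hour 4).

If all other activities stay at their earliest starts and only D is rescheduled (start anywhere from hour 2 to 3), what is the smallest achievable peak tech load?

D@2: h1:12  h2:12  h3:10  h4:10  h5:0 → peak 12
D@3: h1:12  h2:7  h3:10  h4:10  h5:5 → peak 12
Best is D@2, peak 12.

12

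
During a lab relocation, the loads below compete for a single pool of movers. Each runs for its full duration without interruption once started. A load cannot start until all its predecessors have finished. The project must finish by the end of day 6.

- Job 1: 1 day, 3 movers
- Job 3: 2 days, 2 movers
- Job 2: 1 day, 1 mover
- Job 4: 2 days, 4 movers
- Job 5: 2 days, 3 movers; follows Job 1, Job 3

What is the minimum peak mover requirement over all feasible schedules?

5

Early-start (Job 1@1, Job 3@1, Job 2@1, Job 4@1, Job 5@3) gives peak 10: d1:10  d2:6  d3:3  d4:3  d5:0  d6:0.
Shift Job 2→2, Job 4→3, Job 5→5.
Schedule Job 1@1, Job 3@1, Job 2@2, Job 4@3, Job 5@5: d1:5  d2:3  d3:4  d4:4  d5:3  d6:3 — peak 5.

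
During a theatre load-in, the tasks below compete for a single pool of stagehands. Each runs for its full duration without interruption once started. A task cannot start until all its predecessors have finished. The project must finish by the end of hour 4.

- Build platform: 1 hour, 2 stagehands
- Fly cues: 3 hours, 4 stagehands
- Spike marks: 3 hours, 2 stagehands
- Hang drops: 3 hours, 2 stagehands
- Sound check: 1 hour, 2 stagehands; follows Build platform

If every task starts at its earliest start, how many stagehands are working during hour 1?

At early start, hour 1 has: Build platform, Fly cues, Spike marks, Hang drops.
Demand: 2 + 4 + 2 + 2 = 10.

10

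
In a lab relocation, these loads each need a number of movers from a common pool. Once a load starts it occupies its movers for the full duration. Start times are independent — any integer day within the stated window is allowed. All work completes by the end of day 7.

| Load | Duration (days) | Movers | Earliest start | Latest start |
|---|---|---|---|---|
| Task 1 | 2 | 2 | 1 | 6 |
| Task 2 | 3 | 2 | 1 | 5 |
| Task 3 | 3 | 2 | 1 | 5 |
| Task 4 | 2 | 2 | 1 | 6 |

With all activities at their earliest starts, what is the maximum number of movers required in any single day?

Early-start schedule: Task 1@1, Task 2@1, Task 3@1, Task 4@1.
Load per day: day 1: 8, day 2: 8, day 3: 4, day 4: 0, day 5: 0, day 6: 0, day 7: 0.
Peak is 8.

8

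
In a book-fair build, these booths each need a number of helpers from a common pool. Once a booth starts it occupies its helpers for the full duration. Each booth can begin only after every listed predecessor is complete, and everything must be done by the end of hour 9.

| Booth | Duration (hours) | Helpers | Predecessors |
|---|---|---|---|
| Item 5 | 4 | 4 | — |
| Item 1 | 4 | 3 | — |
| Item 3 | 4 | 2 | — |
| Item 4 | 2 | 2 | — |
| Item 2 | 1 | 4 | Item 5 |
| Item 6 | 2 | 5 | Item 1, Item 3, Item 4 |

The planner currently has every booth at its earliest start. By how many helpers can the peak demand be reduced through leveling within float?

Early-start peak: h1:11  h2:11  h3:9  h4:9  h5:9  h6:5  h7:0  h8:0  h9:0 ⇒ 11.
Leveled (Item 5@1, Item 1@1, Item 3@1, Item 4@5, Item 2@5, Item 6@7): h1:9  h2:9  h3:9  h4:9  h5:6  h6:2  h7:5  h8:5  h9:0 ⇒ 9.
Reduction 11 − 9 = 2.

2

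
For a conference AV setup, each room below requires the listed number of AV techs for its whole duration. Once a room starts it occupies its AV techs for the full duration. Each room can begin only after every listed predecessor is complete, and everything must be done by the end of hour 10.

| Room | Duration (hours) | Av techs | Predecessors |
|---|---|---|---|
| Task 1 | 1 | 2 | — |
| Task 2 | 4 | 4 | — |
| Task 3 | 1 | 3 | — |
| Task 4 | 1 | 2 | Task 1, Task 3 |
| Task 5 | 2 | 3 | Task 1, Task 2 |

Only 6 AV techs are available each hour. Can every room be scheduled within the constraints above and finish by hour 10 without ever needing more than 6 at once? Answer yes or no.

yes

Schedule Task 1@1, Task 2@2, Task 3@6, Task 4@7, Task 5@8: h1:2  h2:4  h3:4  h4:4  h5:4  h6:3  h7:2  h8:3  h9:3  h10:0 — peak 4 ≤ 6.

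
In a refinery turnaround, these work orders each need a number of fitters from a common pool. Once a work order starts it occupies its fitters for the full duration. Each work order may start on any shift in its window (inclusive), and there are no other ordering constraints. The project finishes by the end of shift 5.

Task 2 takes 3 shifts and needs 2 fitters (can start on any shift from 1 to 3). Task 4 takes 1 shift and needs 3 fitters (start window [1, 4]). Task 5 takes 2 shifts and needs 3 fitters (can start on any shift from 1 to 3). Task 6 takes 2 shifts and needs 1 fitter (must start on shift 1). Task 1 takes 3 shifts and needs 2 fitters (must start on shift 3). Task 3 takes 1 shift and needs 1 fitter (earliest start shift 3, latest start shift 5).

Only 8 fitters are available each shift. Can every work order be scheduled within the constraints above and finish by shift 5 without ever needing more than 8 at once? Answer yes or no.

yes

Schedule Task 2@1, Task 4@4, Task 5@1, Task 6@1, Task 1@3, Task 3@3: s1:6  s2:6  s3:5  s4:5  s5:2 — peak 6 ≤ 8.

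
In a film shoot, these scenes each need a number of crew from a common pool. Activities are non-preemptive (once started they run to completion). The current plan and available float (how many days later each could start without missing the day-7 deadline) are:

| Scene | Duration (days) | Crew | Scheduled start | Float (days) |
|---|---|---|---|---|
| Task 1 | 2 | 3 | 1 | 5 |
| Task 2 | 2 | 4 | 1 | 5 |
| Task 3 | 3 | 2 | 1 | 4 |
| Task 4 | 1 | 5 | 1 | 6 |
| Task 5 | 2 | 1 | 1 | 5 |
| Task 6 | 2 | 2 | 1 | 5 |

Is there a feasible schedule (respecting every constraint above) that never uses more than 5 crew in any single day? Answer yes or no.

Schedule Task 1@1, Task 2@5, Task 3@1, Task 4@7, Task 5@3, Task 6@3: d1:5  d2:5  d3:5  d4:3  d5:4  d6:4  d7:5 — peak 5 ≤ 5.

yes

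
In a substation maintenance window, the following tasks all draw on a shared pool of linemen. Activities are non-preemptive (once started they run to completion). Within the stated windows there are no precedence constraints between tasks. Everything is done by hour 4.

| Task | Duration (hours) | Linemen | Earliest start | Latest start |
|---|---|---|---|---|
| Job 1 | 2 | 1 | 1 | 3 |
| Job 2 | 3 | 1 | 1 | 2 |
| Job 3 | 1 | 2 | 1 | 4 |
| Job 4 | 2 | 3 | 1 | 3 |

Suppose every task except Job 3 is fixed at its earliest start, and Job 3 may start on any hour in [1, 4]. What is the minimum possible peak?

Job 3@1: h1:7  h2:5  h3:1  h4:0 → peak 7
Job 3@2: h1:5  h2:7  h3:1  h4:0 → peak 7
Job 3@3: h1:5  h2:5  h3:3  h4:0 → peak 5
Job 3@4: h1:5  h2:5  h3:1  h4:2 → peak 5
Best is Job 3@3, peak 5.

5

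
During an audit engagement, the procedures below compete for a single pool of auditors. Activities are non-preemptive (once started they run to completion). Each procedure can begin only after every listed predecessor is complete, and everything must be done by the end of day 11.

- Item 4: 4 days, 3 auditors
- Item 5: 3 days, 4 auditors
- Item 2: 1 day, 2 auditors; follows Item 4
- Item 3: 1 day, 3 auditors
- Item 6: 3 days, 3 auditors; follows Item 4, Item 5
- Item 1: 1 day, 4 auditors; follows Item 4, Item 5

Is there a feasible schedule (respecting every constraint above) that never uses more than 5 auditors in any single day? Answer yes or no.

no

The minimum achievable peak is 6; 5 < 6, so no feasible schedule stays within the cap.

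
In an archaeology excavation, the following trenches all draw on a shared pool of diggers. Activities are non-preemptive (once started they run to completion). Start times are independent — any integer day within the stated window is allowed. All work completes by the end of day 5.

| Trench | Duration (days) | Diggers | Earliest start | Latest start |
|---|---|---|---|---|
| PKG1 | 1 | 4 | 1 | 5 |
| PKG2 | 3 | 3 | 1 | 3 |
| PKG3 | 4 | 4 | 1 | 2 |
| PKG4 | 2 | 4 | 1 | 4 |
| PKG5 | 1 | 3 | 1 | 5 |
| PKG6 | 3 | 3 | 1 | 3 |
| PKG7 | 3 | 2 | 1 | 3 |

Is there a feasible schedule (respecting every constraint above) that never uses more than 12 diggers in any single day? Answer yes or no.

yes

Schedule PKG1@1, PKG2@1, PKG3@2, PKG4@1, PKG5@4, PKG6@3, PKG7@3: d1:11  d2:11  d3:12  d4:12  d5:9 — peak 12 ≤ 12.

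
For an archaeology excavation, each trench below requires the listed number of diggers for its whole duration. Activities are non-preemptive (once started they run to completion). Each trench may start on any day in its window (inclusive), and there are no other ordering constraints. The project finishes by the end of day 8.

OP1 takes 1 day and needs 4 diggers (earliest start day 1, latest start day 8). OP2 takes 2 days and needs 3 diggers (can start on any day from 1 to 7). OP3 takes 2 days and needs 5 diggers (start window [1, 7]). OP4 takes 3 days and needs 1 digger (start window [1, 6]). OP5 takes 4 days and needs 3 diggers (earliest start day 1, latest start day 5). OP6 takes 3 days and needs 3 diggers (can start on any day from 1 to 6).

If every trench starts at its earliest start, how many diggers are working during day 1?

At early start, day 1 has: OP1, OP2, OP3, OP4, OP5, OP6.
Demand: 4 + 3 + 5 + 1 + 3 + 3 = 19.

19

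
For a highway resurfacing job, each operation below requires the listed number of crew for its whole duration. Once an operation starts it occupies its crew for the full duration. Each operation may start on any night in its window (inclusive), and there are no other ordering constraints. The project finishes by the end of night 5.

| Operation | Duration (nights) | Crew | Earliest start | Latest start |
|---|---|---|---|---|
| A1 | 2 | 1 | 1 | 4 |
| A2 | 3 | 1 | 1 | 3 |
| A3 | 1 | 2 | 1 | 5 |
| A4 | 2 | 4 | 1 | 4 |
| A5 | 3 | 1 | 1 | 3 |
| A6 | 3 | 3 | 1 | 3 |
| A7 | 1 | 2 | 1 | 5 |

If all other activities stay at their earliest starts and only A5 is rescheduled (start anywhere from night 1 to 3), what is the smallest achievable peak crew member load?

13

A5@1: n1:14  n2:10  n3:5  n4:0  n5:0 → peak 14
A5@2: n1:13  n2:10  n3:5  n4:1  n5:0 → peak 13
A5@3: n1:13  n2:9  n3:5  n4:1  n5:1 → peak 13
Best is A5@2, peak 13.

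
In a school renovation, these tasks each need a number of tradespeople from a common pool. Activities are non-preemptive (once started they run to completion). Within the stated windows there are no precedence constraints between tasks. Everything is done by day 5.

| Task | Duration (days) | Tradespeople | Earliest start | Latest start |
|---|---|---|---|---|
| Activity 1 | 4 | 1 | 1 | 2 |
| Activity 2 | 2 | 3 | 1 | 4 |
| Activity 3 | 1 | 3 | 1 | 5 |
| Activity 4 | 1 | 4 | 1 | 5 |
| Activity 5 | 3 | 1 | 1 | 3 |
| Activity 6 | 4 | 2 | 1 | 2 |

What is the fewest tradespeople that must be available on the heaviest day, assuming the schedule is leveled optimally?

7

Early-start (Activity 1@1, Activity 2@1, Activity 3@1, Activity 4@1, Activity 5@1, Activity 6@1) gives peak 14: d1:14  d2:7  d3:4  d4:3  d5:0.
Shift Activity 4→5, Activity 5→2, Activity 6→2.
Schedule Activity 1@1, Activity 2@1, Activity 3@1, Activity 4@5, Activity 5@2, Activity 6@2: d1:7  d2:7  d3:4  d4:4  d5:6 — peak 7.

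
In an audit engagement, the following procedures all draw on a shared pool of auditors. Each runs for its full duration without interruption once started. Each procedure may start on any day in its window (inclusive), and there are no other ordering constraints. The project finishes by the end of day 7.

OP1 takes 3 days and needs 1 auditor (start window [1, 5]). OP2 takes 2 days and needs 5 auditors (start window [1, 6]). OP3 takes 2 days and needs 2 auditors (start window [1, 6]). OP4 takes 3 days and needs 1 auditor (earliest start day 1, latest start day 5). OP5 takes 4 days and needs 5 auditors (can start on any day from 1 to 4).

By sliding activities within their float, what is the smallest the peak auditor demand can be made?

7

Early-start (OP1@1, OP2@1, OP3@1, OP4@1, OP5@1) gives peak 14: d1:14  d2:14  d3:7  d4:5  d5:0  d6:0  d7:0.
Shift OP3→3, OP5→4.
Schedule OP1@1, OP2@1, OP3@3, OP4@1, OP5@4: d1:7  d2:7  d3:4  d4:7  d5:5  d6:5  d7:5 — peak 7.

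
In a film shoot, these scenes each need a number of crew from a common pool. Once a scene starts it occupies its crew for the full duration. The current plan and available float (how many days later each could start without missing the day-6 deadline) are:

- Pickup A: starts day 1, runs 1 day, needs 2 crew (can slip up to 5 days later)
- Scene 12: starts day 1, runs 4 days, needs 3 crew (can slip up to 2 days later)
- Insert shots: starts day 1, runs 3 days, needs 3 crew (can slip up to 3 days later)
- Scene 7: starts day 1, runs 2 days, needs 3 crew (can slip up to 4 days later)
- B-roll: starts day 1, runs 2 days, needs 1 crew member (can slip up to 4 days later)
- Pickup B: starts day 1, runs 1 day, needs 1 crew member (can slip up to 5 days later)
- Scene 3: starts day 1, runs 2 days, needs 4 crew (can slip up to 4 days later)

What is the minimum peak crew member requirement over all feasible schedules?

7

Early-start (Pickup A@1, Scene 12@1, Insert shots@1, Scene 7@1, B-roll@1, Pickup B@1, Scene 3@1) gives peak 17: d1:17  d2:14  d3:6  d4:3  d5:0  d6:0.
Shift Insert shots→2, Scene 7→5, Scene 3→5.
Schedule Pickup A@1, Scene 12@1, Insert shots@2, Scene 7@5, B-roll@1, Pickup B@1, Scene 3@5: d1:7  d2:7  d3:6  d4:6  d5:7  d6:7 — peak 7.
Total crew member-days = 40 over 6 days ⇒ peak ≥ ⌈40/6⌉ = 7, so 7 is optimal.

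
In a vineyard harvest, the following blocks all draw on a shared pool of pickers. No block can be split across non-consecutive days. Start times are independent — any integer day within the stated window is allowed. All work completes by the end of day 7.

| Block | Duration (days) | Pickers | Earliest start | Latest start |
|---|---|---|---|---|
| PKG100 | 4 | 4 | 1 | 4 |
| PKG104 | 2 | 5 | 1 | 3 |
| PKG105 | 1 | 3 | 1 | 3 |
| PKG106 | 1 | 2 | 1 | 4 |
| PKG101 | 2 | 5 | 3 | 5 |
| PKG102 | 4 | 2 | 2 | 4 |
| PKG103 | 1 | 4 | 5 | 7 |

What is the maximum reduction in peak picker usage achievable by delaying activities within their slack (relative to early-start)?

Early-start peak: d1:14  d2:11  d3:11  d4:11  d5:6  d6:0  d7:0 ⇒ 14.
Leveled (PKG100@1, PKG104@1, PKG105@3, PKG106@3, PKG101@5, PKG102@4, PKG103@7): d1:9  d2:9  d3:9  d4:6  d5:7  d6:7  d7:6 ⇒ 9.
Reduction 14 − 9 = 5.

5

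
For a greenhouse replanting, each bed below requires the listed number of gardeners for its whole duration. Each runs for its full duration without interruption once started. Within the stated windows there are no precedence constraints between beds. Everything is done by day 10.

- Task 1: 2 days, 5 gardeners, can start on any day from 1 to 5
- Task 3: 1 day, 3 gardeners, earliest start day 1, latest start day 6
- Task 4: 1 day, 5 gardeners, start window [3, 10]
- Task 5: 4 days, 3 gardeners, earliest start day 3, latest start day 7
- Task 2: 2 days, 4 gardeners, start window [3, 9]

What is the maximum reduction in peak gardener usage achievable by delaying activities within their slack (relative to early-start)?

Early-start peak: d1:8  d2:5  d3:12  d4:7  d5:3  d6:3  d7:0  d8:0  d9:0  d10:0 ⇒ 12.
Leveled (Task 1@1, Task 3@3, Task 4@4, Task 5@5, Task 2@9): d1:5  d2:5  d3:3  d4:5  d5:3  d6:3  d7:3  d8:3  d9:4  d10:4 ⇒ 5.
Reduction 12 − 5 = 7.

7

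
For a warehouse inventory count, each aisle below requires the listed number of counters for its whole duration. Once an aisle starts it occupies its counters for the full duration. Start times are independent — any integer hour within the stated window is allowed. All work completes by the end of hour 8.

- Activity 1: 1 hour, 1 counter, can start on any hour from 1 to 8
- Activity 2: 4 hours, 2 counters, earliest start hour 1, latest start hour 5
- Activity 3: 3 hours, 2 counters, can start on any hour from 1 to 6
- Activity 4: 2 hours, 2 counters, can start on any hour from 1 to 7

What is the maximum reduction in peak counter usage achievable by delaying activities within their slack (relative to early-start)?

3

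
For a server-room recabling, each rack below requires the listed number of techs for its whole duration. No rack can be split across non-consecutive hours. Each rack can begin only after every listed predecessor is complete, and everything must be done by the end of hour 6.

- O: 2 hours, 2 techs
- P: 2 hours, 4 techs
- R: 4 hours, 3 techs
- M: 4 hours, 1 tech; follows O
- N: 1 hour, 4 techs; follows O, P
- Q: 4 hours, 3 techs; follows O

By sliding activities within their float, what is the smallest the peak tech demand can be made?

9

Early-start (O@1, P@1, R@1, M@3, N@3, Q@3) gives peak 11: h1:9  h2:9  h3:11  h4:7  h5:4  h6:4.
Shift N→5.
Schedule O@1, P@1, R@1, M@3, N@5, Q@3: h1:9  h2:9  h3:7  h4:7  h5:8  h6:4 — peak 9.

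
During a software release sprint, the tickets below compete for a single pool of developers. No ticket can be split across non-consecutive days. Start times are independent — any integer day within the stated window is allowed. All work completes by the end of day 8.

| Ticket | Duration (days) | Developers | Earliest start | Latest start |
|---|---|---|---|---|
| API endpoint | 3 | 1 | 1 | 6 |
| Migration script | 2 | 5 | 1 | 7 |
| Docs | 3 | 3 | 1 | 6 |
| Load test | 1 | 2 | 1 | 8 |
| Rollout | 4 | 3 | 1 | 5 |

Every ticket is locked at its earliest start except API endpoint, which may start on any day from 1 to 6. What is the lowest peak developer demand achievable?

API endpoint@1: d1:14  d2:12  d3:7  d4:3  d5:0  d6:0  d7:0  d8:0 → peak 14
API endpoint@2: d1:13  d2:12  d3:7  d4:4  d5:0  d6:0  d7:0  d8:0 → peak 13
API endpoint@3: d1:13  d2:11  d3:7  d4:4  d5:1  d6:0  d7:0  d8:0 → peak 13
API endpoint@4: d1:13  d2:11  d3:6  d4:4  d5:1  d6:1  d7:0  d8:0 → peak 13
API endpoint@5: d1:13  d2:11  d3:6  d4:3  d5:1  d6:1  d7:1  d8:0 → peak 13
API endpoint@6: d1:13  d2:11  d3:6  d4:3  d5:0  d6:1  d7:1  d8:1 → peak 13
Best is API endpoint@2, peak 13.

13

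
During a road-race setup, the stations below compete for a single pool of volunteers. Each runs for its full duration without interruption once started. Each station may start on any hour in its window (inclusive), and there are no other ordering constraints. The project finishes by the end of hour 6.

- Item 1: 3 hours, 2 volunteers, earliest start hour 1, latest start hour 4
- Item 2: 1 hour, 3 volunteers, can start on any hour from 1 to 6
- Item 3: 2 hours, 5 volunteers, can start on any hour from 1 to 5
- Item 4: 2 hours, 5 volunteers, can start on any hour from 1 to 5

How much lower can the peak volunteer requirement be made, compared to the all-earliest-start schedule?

8

Early-start peak: h1:15  h2:12  h3:2  h4:0  h5:0  h6:0 ⇒ 15.
Leveled (Item 1@1, Item 2@1, Item 3@2, Item 4@4): h1:5  h2:7  h3:7  h4:5  h5:5  h6:0 ⇒ 7.
Reduction 15 − 7 = 8.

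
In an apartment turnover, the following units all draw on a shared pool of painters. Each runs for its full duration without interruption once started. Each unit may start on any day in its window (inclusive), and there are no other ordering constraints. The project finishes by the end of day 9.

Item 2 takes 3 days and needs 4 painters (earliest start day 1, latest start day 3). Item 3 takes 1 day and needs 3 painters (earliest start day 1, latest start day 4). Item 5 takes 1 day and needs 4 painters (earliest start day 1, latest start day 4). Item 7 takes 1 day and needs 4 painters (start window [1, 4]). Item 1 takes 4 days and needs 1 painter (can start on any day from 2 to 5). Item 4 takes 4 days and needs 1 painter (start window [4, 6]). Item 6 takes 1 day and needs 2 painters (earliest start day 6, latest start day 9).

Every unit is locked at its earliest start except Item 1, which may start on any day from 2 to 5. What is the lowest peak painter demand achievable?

Item 1@2: d1:15  d2:5  d3:5  d4:2  d5:2  d6:3  d7:1  d8:0  d9:0 → peak 15
Item 1@3: d1:15  d2:4  d3:5  d4:2  d5:2  d6:4  d7:1  d8:0  d9:0 → peak 15
Item 1@4: d1:15  d2:4  d3:4  d4:2  d5:2  d6:4  d7:2  d8:0  d9:0 → peak 15
Item 1@5: d1:15  d2:4  d3:4  d4:1  d5:2  d6:4  d7:2  d8:1  d9:0 → peak 15
Best is Item 1@2, peak 15.

15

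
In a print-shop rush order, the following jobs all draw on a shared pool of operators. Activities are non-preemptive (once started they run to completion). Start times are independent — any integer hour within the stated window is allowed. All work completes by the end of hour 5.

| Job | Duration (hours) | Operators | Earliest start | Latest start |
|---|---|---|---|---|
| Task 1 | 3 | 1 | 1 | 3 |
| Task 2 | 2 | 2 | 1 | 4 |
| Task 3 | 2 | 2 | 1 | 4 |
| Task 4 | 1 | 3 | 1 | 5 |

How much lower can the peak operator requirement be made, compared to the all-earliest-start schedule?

Early-start peak: h1:8  h2:5  h3:1  h4:0  h5:0 ⇒ 8.
Leveled (Task 1@1, Task 2@1, Task 3@3, Task 4@5): h1:3  h2:3  h3:3  h4:2  h5:3 ⇒ 3.
Reduction 8 − 3 = 5.

5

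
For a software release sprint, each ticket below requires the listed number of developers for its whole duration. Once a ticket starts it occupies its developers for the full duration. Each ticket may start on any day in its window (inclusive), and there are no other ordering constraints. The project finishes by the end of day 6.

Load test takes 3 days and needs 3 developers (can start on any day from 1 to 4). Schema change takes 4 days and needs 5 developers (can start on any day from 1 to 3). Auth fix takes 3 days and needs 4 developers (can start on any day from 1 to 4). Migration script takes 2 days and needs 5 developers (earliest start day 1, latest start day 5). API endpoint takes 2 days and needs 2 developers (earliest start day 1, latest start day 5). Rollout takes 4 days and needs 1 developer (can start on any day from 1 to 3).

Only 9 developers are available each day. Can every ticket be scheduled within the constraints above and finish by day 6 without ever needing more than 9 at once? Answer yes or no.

no

Total developer-days = 59; over 6 days the average is 59/6 > 9, so some day must exceed 9.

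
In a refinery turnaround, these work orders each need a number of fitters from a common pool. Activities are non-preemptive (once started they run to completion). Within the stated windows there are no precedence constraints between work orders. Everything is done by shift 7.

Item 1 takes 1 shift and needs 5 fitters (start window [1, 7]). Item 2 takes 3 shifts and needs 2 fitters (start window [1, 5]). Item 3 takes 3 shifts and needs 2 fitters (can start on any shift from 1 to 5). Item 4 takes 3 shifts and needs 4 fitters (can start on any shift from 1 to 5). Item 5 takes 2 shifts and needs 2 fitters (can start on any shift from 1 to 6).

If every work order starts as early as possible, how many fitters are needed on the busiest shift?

Early-start schedule: Item 1@1, Item 2@1, Item 3@1, Item 4@1, Item 5@1.
Load per shift: shift 1: 15, shift 2: 10, shift 3: 8, shift 4: 0, shift 5: 0, shift 6: 0, shift 7: 0.
Peak is 15.

15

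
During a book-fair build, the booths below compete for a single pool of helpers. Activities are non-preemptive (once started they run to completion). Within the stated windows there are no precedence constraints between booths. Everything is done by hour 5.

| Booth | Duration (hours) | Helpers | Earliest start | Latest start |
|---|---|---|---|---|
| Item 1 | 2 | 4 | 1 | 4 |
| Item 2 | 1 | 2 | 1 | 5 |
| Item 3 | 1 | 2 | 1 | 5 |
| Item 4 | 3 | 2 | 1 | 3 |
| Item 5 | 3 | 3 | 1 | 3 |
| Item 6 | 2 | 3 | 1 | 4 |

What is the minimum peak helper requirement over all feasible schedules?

Early-start (Item 1@1, Item 2@1, Item 3@1, Item 4@1, Item 5@1, Item 6@1) gives peak 16: h1:16  h2:12  h3:5  h4:0  h5:0.
Shift Item 2→3, Item 3→4, Item 4→3, Item 6→4.
Schedule Item 1@1, Item 2@3, Item 3@4, Item 4@3, Item 5@1, Item 6@4: h1:7  h2:7  h3:7  h4:7  h5:5 — peak 7.
Total helper-hours = 33 over 5 hours ⇒ peak ≥ ⌈33/5⌉ = 7, so 7 is optimal.

7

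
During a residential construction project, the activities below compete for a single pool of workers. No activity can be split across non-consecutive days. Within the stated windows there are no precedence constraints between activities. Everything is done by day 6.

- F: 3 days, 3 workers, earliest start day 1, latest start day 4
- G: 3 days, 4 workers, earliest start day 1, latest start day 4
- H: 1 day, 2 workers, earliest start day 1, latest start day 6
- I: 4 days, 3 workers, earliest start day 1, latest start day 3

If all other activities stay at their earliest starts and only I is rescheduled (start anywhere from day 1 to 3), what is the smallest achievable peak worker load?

10

I@1: d1:12  d2:10  d3:10  d4:3  d5:0  d6:0 → peak 12
I@2: d1:9  d2:10  d3:10  d4:3  d5:3  d6:0 → peak 10
I@3: d1:9  d2:7  d3:10  d4:3  d5:3  d6:3 → peak 10
Best is I@2, peak 10.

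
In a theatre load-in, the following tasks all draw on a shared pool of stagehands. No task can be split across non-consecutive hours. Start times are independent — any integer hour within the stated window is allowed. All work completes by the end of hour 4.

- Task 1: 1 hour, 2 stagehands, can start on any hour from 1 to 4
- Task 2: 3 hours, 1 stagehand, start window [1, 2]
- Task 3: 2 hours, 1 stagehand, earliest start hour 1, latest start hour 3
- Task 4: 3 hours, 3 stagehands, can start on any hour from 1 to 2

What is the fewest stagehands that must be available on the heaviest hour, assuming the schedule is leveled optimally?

5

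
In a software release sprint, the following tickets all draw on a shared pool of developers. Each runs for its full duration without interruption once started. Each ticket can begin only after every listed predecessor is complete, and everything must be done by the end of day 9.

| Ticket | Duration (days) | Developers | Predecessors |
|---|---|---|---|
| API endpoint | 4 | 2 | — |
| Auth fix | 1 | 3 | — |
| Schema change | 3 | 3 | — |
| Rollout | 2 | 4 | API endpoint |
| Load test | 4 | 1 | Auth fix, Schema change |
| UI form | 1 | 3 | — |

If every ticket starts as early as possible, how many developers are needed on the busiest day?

Early-start schedule: API endpoint@1, Auth fix@1, Schema change@1, Rollout@5, Load test@4, UI form@1.
Load per day: day 1: 11, day 2: 5, day 3: 5, day 4: 3, day 5: 5, day 6: 5, day 7: 1, day 8: 0, day 9: 0.
Peak is 11.

11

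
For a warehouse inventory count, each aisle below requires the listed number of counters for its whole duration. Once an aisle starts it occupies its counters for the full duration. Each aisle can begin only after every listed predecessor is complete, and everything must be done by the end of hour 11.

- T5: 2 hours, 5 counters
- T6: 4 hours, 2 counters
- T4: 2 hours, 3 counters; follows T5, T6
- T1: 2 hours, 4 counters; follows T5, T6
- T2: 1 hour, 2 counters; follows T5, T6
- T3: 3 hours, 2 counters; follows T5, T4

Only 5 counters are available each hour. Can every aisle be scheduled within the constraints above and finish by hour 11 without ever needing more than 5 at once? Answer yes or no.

no

The minimum achievable peak is 6; 5 < 6, so no feasible schedule stays within the cap.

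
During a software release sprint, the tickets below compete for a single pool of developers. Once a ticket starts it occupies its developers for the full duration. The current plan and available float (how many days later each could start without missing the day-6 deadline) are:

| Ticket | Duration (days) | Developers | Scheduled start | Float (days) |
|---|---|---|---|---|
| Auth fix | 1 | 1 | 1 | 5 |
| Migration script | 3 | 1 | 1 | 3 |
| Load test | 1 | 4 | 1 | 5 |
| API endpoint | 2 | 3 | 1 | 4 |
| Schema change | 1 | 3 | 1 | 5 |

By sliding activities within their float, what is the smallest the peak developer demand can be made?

4

Early-start (Auth fix@1, Migration script@1, Load test@1, API endpoint@1, Schema change@1) gives peak 12: d1:12  d2:4  d3:1  d4:0  d5:0  d6:0.
Shift Load test→4, API endpoint→2, Schema change→5.
Schedule Auth fix@1, Migration script@1, Load test@4, API endpoint@2, Schema change@5: d1:2  d2:4  d3:4  d4:4  d5:3  d6:0 — peak 4.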